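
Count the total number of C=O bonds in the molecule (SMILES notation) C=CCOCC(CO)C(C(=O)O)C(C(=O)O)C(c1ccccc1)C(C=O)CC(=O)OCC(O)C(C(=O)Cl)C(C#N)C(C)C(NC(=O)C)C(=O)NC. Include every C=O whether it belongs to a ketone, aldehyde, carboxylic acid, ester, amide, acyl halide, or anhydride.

CH(COOH): carboxylic acid, 1 C=O (running total 1).
CH(COOH): carboxylic acid, 1 C=O (running total 2).
CH(CHO): aldehyde, 1 C=O (running total 3).
CH2COOCH2: ester, 1 C=O (running total 4).
CH(COCl): acyl halide, 1 C=O (running total 5).
CH(NHCOCH3): amide, 1 C=O (running total 6).
CONHCH3: amide, 1 C=O (running total 7).

7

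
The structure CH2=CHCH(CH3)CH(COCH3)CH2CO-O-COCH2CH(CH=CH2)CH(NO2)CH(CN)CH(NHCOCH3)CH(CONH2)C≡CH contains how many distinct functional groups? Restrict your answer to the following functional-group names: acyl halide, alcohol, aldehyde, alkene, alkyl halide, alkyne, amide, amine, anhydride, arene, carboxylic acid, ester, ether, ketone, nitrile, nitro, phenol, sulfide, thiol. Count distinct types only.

Taking each segment in turn:
  CH2=CH: C=C double bond → alkene.
  CH(COCH3): pendant –COCH3: carbonyl C bonded to two carbons → ketone.
  CH2CO-O-COCH2: two acyl groups sharing one oxygen, –C(=O)–O–C(=O)– → anhydride.
  CH(CH=CH2): pendant –CH=CH2: C=C double bond → alkene.
  CH(NO2): –NO2 on an sp³ carbon → nitro (the N=O is not a carbonyl).
  CH(CN): pendant –C≡N: nitrile.
  CH(NHCOCH3): pendant –NHC(=O)CH3: N bonded to a carbonyl → amide (not amine).
  CH(CONH2): pendant –CONH2: carbonyl C bonded to C and N → amide.
  C≡CH: C≡C triple bond → alkyne.
Distinct types present: alkene, alkyne, amide, anhydride, ketone, nitrile, nitro.

7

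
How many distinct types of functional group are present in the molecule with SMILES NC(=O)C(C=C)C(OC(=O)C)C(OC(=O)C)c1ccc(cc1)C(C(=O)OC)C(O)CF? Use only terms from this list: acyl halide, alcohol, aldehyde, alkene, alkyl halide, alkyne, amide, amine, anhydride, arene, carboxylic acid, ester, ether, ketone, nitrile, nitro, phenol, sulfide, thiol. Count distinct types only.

6

–C(=O)NH2: carbonyl C bonded to C and to N → amide (the N is not a separate amine).
pendant –CH=CH2: C=C double bond → alkene.
pendant –OC(=O)CH3: an acyloxy group → ester.
pendant –OC(=O)CH3: an acyloxy group → ester.
para-disubstituted benzene ring → arene.
pendant –COOCH3: carbonyl C bonded to C and –OCH3 → ester.
–OH on an sp³ carbon → alcohol (secondary).
halogen on an sp³ carbon → alkyl halide.
Distinct types present: alcohol, alkene, alkyl halide, amide, arene, ester.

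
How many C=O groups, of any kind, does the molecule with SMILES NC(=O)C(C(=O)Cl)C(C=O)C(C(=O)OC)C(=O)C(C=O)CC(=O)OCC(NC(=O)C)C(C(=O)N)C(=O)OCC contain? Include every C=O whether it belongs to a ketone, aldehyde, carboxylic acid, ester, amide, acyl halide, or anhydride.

10

H2NCO: amide, 1 C=O (running total 1).
CH(COCl): acyl halide, 1 C=O (running total 2).
CH(CHO): aldehyde, 1 C=O (running total 3).
CH(COOCH3): ester, 1 C=O (running total 4).
CO: ketone, 1 C=O (running total 5).
CH(CHO): aldehyde, 1 C=O (running total 6).
CH2COOCH2: ester, 1 C=O (running total 7).
CH(NHCOCH3): amide, 1 C=O (running total 8).
CH(CONH2): amide, 1 C=O (running total 9).
COOCH2CH3: ester, 1 C=O (running total 10).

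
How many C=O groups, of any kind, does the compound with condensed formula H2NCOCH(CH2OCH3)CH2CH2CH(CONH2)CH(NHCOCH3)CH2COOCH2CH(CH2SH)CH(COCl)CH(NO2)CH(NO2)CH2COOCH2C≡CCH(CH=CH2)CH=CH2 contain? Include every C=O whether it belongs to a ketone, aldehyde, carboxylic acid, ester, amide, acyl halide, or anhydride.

6

H2NCO: amide, 1 C=O (running total 1).
CH(CONH2): amide, 1 C=O (running total 2).
CH(NHCOCH3): amide, 1 C=O (running total 3).
CH2COOCH2: ester, 1 C=O (running total 4).
CH(COCl): acyl halide, 1 C=O (running total 5).
CH2COOCH2: ester, 1 C=O (running total 6).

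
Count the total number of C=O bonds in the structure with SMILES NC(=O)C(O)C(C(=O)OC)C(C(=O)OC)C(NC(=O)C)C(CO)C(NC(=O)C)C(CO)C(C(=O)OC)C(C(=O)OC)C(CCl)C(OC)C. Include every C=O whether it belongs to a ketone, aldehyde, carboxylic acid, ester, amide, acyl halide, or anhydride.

7

H2NCO: amide, 1 C=O (running total 1).
CH(COOCH3): ester, 1 C=O (running total 2).
CH(COOCH3): ester, 1 C=O (running total 3).
CH(NHCOCH3): amide, 1 C=O (running total 4).
CH(NHCOCH3): amide, 1 C=O (running total 5).
CH(COOCH3): ester, 1 C=O (running total 6).
CH(COOCH3): ester, 1 C=O (running total 7).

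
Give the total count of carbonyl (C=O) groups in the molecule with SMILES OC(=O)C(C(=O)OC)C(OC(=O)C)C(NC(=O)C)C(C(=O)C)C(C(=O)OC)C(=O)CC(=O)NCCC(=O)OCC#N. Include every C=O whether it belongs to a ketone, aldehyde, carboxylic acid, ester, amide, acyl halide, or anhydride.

HOOC: carboxylic acid, 1 C=O (running total 1).
CH(COOCH3): ester, 1 C=O (running total 2).
CH(OCOCH3): ester, 1 C=O (running total 3).
CH(NHCOCH3): amide, 1 C=O (running total 4).
CH(COCH3): ketone, 1 C=O (running total 5).
CH(COOCH3): ester, 1 C=O (running total 6).
CO: ketone, 1 C=O (running total 7).
CH2CONHCH2: amide, 1 C=O (running total 8).
CH2COOCH2: ester, 1 C=O (running total 9).

9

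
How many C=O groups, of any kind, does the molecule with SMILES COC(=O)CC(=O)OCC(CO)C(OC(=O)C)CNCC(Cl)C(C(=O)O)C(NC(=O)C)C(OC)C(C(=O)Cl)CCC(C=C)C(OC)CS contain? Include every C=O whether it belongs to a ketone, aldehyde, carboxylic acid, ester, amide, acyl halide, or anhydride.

6

CH3OOC: ester, 1 C=O (running total 1).
CH2COOCH2: ester, 1 C=O (running total 2).
CH(OCOCH3): ester, 1 C=O (running total 3).
CH(COOH): carboxylic acid, 1 C=O (running total 4).
CH(NHCOCH3): amide, 1 C=O (running total 5).
CH(COCl): acyl halide, 1 C=O (running total 6).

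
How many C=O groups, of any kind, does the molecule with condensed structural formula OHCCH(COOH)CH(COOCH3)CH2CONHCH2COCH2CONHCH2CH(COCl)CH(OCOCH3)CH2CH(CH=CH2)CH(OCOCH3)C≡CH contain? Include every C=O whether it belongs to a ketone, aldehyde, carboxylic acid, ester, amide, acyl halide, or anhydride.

OHC: aldehyde, 1 C=O (running total 1).
CH(COOH): carboxylic acid, 1 C=O (running total 2).
CH(COOCH3): ester, 1 C=O (running total 3).
CH2CONHCH2: amide, 1 C=O (running total 4).
CO: ketone, 1 C=O (running total 5).
CH2CONHCH2: amide, 1 C=O (running total 6).
CH(COCl): acyl halide, 1 C=O (running total 7).
CH(OCOCH3): ester, 1 C=O (running total 8).
CH(OCOCH3): ester, 1 C=O (running total 9).

9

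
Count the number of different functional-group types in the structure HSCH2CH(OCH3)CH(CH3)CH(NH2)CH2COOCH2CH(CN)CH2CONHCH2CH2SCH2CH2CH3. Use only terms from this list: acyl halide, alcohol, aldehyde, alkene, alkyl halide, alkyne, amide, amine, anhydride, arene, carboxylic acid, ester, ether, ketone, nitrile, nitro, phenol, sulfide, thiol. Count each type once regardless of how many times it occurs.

–SH on an sp³ carbon → thiol.
pendant –OCH3: C–O–C with sp³ C, no adjacent C=O → ether.
–NH2 on an sp³ carbon with no adjacent C=O → amine.
–C(=O)–O–C with C on the carbonyl side → ester.
pendant –C≡N: nitrile.
–C(=O)–N– linkage → amide (the N is not an amine).
C–S–C linkage → sulfide (thioether).
Distinct types present: amide, amine, ester, ether, nitrile, sulfide, thiol.

7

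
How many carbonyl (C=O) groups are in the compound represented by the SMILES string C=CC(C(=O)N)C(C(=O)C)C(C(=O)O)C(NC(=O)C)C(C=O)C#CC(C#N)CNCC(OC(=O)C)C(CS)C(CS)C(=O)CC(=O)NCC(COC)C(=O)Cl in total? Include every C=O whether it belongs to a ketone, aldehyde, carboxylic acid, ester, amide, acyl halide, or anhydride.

9

CH(CONH2): amide, 1 C=O (running total 1).
CH(COCH3): ketone, 1 C=O (running total 2).
CH(COOH): carboxylic acid, 1 C=O (running total 3).
CH(NHCOCH3): amide, 1 C=O (running total 4).
CH(CHO): aldehyde, 1 C=O (running total 5).
CH(OCOCH3): ester, 1 C=O (running total 6).
CO: ketone, 1 C=O (running total 7).
CH2CONHCH2: amide, 1 C=O (running total 8).
COCl: acyl halide, 1 C=O (running total 9).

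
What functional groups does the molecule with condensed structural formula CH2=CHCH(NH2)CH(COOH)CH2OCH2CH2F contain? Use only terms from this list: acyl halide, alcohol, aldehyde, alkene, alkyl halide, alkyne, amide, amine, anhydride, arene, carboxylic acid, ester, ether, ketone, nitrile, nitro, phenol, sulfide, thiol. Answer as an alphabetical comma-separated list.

alkene, alkyl halide, amine, carboxylic acid, ether

C=C double bond → alkene.
–NH2 on an sp³ carbon with no adjacent C=O → amine.
pendant –COOH: carbonyl C bonded to C and –OH → carboxylic acid.
C–O–C with sp³ carbons on both sides and no adjacent C=O → ether.
halogen on an sp³ carbon → alkyl halide.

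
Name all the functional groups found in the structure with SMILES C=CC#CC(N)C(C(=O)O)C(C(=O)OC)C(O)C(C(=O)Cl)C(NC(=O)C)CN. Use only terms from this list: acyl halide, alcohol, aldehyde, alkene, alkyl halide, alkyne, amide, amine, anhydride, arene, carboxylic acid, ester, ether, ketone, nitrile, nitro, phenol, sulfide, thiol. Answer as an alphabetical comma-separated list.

acyl halide, alcohol, alkene, alkyne, amide, amine, carboxylic acid, ester

C=C double bond → alkene.
C≡C triple bond → alkyne.
–NH2 on an sp³ carbon with no adjacent C=O → amine.
pendant –COOH: carbonyl C bonded to C and –OH → carboxylic acid.
pendant –COOCH3: carbonyl C bonded to C and –OCH3 → ester.
–OH on an sp³ carbon → alcohol (secondary).
pendant –C(=O)X: carbonyl C bonded to C and halogen → acyl halide.
pendant –NHC(=O)CH3: N bonded to a carbonyl → amide (not amine).
–NH2 on an sp³ carbon with no adjacent C=O → amine.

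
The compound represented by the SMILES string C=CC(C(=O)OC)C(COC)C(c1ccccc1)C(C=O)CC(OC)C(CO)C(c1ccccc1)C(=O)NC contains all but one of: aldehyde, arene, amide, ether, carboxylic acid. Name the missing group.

aldehyde: present (CH(CHO) — pendant –CHO: carbonyl C bonded to C and H → aldehyde).
ether: present (CH(CH2OCH3) — pendant –CH2OCH3: C–O–C linkage → ether).
arene: present (CH(C6H5) — pendant –C6H5: benzene ring → arene).
amide: present (CONHCH3 — –C(=O)NHCH3: carbonyl C bonded to C and to N → amide (the N is not an amine)).
carboxylic acid: absent. In CH(COOCH3), the acyl oxygen is bonded to carbon (–O–C), not to H, so this is an ester. In CONHCH3, the carbonyl is bonded to nitrogen, not to –OH; that is an amide.

carboxylic acid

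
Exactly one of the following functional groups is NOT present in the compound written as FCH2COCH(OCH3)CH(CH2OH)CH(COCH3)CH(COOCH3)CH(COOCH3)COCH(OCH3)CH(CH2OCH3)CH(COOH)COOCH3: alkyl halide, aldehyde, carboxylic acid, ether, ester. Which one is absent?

aldehyde

carboxylic acid: present (CH(COOH) — pendant –COOH: carbonyl C bonded to C and –OH → carboxylic acid).
ether: present (CH(OCH3) — pendant –OCH3: C–O–C with sp³ C, no adjacent C=O → ether).
ester: present (CH(COOCH3) — pendant –COOCH3: carbonyl C bonded to C and –OCH3 → ester).
alkyl halide: present (FCH2 — halogen on an sp³ carbon → alkyl halide).
aldehyde: absent. In each of CO and CH(COCH3), the carbonyl carbon is bonded to two carbons, so it is a ketone, not an aldehyde. In CH(COOH), the carbonyl carbon bears –OH, not –H, so it is a carboxylic acid.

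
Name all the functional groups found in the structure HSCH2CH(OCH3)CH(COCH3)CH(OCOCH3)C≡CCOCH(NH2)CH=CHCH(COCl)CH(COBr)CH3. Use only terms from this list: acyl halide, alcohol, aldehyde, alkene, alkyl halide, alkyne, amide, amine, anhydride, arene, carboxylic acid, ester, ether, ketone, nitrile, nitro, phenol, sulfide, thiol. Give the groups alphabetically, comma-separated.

acyl halide, alkene, alkyne, amine, ester, ether, ketone, thiol

Working along the chain:
  HSCH2: –SH on an sp³ carbon → thiol.
  CH(OCH3): pendant –OCH3: C–O–C with sp³ C, no adjacent C=O → ether.
  CH(COCH3): pendant –COCH3: carbonyl C bonded to two carbons → ketone.
  CH(OCOCH3): pendant –OC(=O)CH3: an acyloxy group → ester.
  C≡C: C≡C triple bond → alkyne.
  CO: –C(=O)– with carbon on both sides → ketone.
  CH(NH2): –NH2 on an sp³ carbon with no adjacent C=O → amine.
  CH=CH: C=C double bond → alkene.
  CH(COCl): pendant –C(=O)X: carbonyl C bonded to C and halogen → acyl halide.
  CH(COBr): pendant –C(=O)X: carbonyl C bonded to C and halogen → acyl halide.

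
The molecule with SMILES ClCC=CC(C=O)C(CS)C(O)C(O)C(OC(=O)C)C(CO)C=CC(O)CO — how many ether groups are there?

0

halogen on an sp³ carbon → alkyl halide.
C=C double bond → alkene.
pendant –CHO: carbonyl C bonded to C and H → aldehyde.
pendant –CH2SH → thiol.
–OH on an sp³ carbon → alcohol (secondary).
–OH on an sp³ carbon → alcohol (secondary).
pendant –OC(=O)CH3: an acyloxy group → ester.
pendant –CH2OH on an sp³ backbone C → alcohol.
C=C double bond → alkene.
–OH on an sp³ carbon → alcohol (secondary).
–OH on an sp³ carbon → alcohol.
No segment is a ether: CH(OH) is alcohol, not ether; CH(OH) is alcohol, not ether; CH(OCOCH3) is ester, not ether. → 0.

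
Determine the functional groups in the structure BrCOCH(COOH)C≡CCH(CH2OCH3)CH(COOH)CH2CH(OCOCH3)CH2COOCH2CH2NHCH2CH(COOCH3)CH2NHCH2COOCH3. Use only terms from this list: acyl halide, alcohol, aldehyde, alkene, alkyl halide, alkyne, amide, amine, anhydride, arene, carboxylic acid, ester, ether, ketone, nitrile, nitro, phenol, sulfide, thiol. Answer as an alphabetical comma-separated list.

Reading the structure from left to right:
  BrCO: –C(=O)Br: carbonyl C bonded to C and to a halogen → acyl halide (not alkyl halide).
  CH(COOH): pendant –COOH: carbonyl C bonded to C and –OH → carboxylic acid.
  C≡C: C≡C triple bond → alkyne.
  CH(CH2OCH3): pendant –CH2OCH3: C–O–C linkage → ether.
  CH(COOH): pendant –COOH: carbonyl C bonded to C and –OH → carboxylic acid.
  CH(OCOCH3): pendant –OC(=O)CH3: an acyloxy group → ester.
  CH2COOCH2: –C(=O)–O–C with C on the carbonyl side → ester.
  CH2NHCH2: C–N–C with sp³ carbons and no adjacent C=O → amine (secondary).
  CH(COOCH3): pendant –COOCH3: carbonyl C bonded to C and –OCH3 → ester.
  CH2NHCH2: C–N–C with sp³ carbons and no adjacent C=O → amine (secondary).
  COOCH3: –C(=O)OCH3: carbonyl C bonded to C and to –OCH3 → ester (not ketone + ether).

acyl halide, alkyne, amine, carboxylic acid, ester, ether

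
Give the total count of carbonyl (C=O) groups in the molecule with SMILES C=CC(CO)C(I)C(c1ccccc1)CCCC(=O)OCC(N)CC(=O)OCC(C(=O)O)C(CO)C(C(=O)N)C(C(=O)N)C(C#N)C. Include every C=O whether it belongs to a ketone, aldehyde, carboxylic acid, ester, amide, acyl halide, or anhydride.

CH2COOCH2: ester, 1 C=O (running total 1).
CH2COOCH2: ester, 1 C=O (running total 2).
CH(COOH): carboxylic acid, 1 C=O (running total 3).
CH(CONH2): amide, 1 C=O (running total 4).
CH(CONH2): amide, 1 C=O (running total 5).

5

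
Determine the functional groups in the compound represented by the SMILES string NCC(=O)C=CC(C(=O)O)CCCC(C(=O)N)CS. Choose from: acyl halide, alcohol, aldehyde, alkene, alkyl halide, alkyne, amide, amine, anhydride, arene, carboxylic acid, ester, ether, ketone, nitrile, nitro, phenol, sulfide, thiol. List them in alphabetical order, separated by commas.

Taking each segment in turn:
  H2NCH2: –NH2 on an sp³ carbon with no adjacent C=O → amine.
  CO: –C(=O)– with carbon on both sides → ketone.
  CH=CH: C=C double bond → alkene.
  CH(COOH): pendant –COOH: carbonyl C bonded to C and –OH → carboxylic acid.
  CH(CONH2): pendant –CONH2: carbonyl C bonded to C and N → amide.
  CH2SH: –SH on an sp³ carbon → thiol.

alkene, amide, amine, carboxylic acid, ketone, thiol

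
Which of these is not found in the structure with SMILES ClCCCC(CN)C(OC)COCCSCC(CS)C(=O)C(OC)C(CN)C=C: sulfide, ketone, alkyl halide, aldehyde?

aldehyde

ketone: present (CO — –C(=O)– with carbon on both sides → ketone).
sulfide: present (CH2SCH2 — C–S–C linkage → sulfide (thioether)).
alkyl halide: present (ClCH2 — halogen on an sp³ carbon → alkyl halide).
aldehyde: absent. In CO, the carbonyl carbon is bonded to two carbons, so it is a ketone, not an aldehyde.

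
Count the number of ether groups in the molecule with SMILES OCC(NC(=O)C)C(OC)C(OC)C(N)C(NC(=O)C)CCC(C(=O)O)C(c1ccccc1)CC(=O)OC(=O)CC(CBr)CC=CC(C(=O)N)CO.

Reading the structure from left to right:
  HOCH2: HO– on an sp³ carbon → alcohol.
  CH(NHCOCH3): pendant –NHC(=O)CH3: N bonded to a carbonyl → amide (not amine).
  CH(OCH3): pendant –OCH3: C–O–C with sp³ C, no adjacent C=O → ether.
  CH(OCH3): pendant –OCH3: C–O–C with sp³ C, no adjacent C=O → ether.
  CH(NH2): –NH2 on an sp³ carbon with no adjacent C=O → amine.
  CH(NHCOCH3): pendant –NHC(=O)CH3: N bonded to a carbonyl → amide (not amine).
  CH(COOH): pendant –COOH: carbonyl C bonded to C and –OH → carboxylic acid.
  CH(C6H5): pendant –C6H5: benzene ring → arene.
  CH2CO-O-COCH2: two acyl groups sharing one oxygen, –C(=O)–O–C(=O)– → anhydride.
  CH(CH2Br): pendant –CH2X: halogen on sp³ carbon → alkyl halide.
  CH=CH: C=C double bond → alkene.
  CH(CONH2): pendant –CONH2: carbonyl C bonded to C and N → amide.
  CH2OH: –OH on an sp³ carbon → alcohol.
Ether appears at: CH(OCH3), CH(OCH3) → 2.

2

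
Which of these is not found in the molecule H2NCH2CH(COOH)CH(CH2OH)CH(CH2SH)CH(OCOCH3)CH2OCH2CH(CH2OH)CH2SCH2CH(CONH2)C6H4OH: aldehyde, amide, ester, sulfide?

aldehyde

ester: present (CH(OCOCH3) — pendant –OC(=O)CH3: an acyloxy group → ester).
sulfide: present (CH2SCH2 — C–S–C linkage → sulfide (thioether)).
amide: present (CH(CONH2) — pendant –CONH2: carbonyl C bonded to C and N → amide).
aldehyde: absent. In CH(COOH), the carbonyl carbon bears –OH, not –H, so it is a carboxylic acid.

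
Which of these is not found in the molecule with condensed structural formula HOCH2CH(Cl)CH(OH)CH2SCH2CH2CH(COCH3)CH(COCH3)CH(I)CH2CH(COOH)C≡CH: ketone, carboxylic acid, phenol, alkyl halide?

ketone: present (CH(COCH3) — pendant –COCH3: carbonyl C bonded to two carbons → ketone).
alkyl halide: present (CH(Cl) — halogen on an sp³ carbon → alkyl halide).
carboxylic acid: present (CH(COOH) — pendant –COOH: carbonyl C bonded to C and –OH → carboxylic acid).
phenol: absent. In each of HOCH2 and CH(OH), the –OH is on an sp³ carbon, not on an aromatic ring, so it is an alcohol.

phenol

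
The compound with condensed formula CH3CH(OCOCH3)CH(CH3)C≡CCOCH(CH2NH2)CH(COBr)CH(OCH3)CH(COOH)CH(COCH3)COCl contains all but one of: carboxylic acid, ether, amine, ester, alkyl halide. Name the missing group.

alkyl halide

ether: present (CH(OCH3) — pendant –OCH3: C–O–C with sp³ C, no adjacent C=O → ether).
carboxylic acid: present (CH(COOH) — pendant –COOH: carbonyl C bonded to C and –OH → carboxylic acid).
ester: present (CH(OCOCH3) — pendant –OC(=O)CH3: an acyloxy group → ester).
amine: present (CH(CH2NH2) — pendant –CH2NH2: N on sp³ C, no adjacent C=O → amine).
alkyl halide: absent. In each of CH(COBr) and COCl, the halogen is on a carbonyl carbon, which makes it an acyl halide, not an alkyl halide.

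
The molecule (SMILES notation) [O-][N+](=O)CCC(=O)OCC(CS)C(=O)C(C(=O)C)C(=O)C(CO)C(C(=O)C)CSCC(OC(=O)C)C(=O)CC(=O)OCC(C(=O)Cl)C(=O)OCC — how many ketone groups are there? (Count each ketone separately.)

–NO2 on carbon → nitro group.
–C(=O)–O–C with C on the carbonyl side → ester.
pendant –CH2SH → thiol.
–C(=O)– with carbon on both sides → ketone.
pendant –COCH3: carbonyl C bonded to two carbons → ketone.
–C(=O)– with carbon on both sides → ketone.
pendant –CH2OH on an sp³ backbone C → alcohol.
pendant –COCH3: carbonyl C bonded to two carbons → ketone.
C–S–C linkage → sulfide (thioether).
pendant –OC(=O)CH3: an acyloxy group → ester.
–C(=O)– with carbon on both sides → ketone.
–C(=O)–O–C with C on the carbonyl side → ester.
pendant –C(=O)X: carbonyl C bonded to C and halogen → acyl halide.
–C(=O)OCH2CH3: carbonyl C bonded to C and to –OEt → ester.
Ketone appears at: CO, CH(COCH3), CO, CH(COCH3), CO → 5.

5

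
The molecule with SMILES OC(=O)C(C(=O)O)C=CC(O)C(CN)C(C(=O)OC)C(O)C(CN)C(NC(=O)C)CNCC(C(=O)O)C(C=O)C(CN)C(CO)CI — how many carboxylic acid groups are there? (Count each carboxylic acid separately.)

3

Taking each segment in turn:
  HOOC: –COOH: carbonyl C bonded to –OH and C → carboxylic acid (the –OH is not a separate alcohol).
  CH(COOH): pendant –COOH: carbonyl C bonded to C and –OH → carboxylic acid.
  CH=CH: C=C double bond → alkene.
  CH(OH): –OH on an sp³ carbon → alcohol (secondary).
  CH(CH2NH2): pendant –CH2NH2: N on sp³ C, no adjacent C=O → amine.
  CH(COOCH3): pendant –COOCH3: carbonyl C bonded to C and –OCH3 → ester.
  CH(OH): –OH on an sp³ carbon → alcohol (secondary).
  CH(CH2NH2): pendant –CH2NH2: N on sp³ C, no adjacent C=O → amine.
  CH(NHCOCH3): pendant –NHC(=O)CH3: N bonded to a carbonyl → amide (not amine).
  CH2NHCH2: C–N–C with sp³ carbons and no adjacent C=O → amine (secondary).
  CH(COOH): pendant –COOH: carbonyl C bonded to C and –OH → carboxylic acid.
  CH(CHO): pendant –CHO: carbonyl C bonded to C and H → aldehyde.
  CH(CH2NH2): pendant –CH2NH2: N on sp³ C, no adjacent C=O → amine.
  CH(CH2OH): pendant –CH2OH on an sp³ backbone C → alcohol.
  CH2I: halogen on an sp³ carbon → alkyl halide.
Carboxylic acid appears at: HOOC, CH(COOH), CH(COOH) → 3.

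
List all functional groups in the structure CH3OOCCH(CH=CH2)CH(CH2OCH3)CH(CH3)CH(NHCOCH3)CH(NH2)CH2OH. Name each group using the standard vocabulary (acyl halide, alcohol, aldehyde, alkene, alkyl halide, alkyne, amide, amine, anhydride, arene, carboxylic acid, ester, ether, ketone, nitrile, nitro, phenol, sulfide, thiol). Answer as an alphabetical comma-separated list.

alcohol, alkene, amide, amine, ester, ether

Working along the chain:
  CH3OOC: CH3O–C(=O)–: carbonyl C bonded to C and to –OCH3 → ester (not ketone + ether).
  CH(CH=CH2): pendant –CH=CH2: C=C double bond → alkene.
  CH(CH2OCH3): pendant –CH2OCH3: C–O–C linkage → ether.
  CH(NHCOCH3): pendant –NHC(=O)CH3: N bonded to a carbonyl → amide (not amine).
  CH(NH2): –NH2 on an sp³ carbon with no adjacent C=O → amine.
  CH2OH: –OH on an sp³ carbon → alcohol.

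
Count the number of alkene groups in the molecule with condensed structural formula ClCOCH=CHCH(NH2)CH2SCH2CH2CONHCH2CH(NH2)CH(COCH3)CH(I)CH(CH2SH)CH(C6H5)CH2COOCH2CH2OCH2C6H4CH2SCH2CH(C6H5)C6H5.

–C(=O)Cl: carbonyl C bonded to C and to a halogen → acyl halide (not alkyl halide).
C=C double bond → alkene.
–NH2 on an sp³ carbon with no adjacent C=O → amine.
C–S–C linkage → sulfide (thioether).
–C(=O)–N– linkage → amide (the N is not an amine).
–NH2 on an sp³ carbon with no adjacent C=O → amine.
pendant –COCH3: carbonyl C bonded to two carbons → ketone.
halogen on an sp³ carbon → alkyl halide.
pendant –CH2SH → thiol.
pendant –C6H5: benzene ring → arene.
–C(=O)–O–C with C on the carbonyl side → ester.
C–O–C with sp³ carbons on both sides and no adjacent C=O → ether.
para-disubstituted benzene ring → arene.
C–S–C linkage → sulfide (thioether).
pendant –C6H5: benzene ring → arene.
–C6H5 phenyl ring → arene.
Alkene appears at: CH=CH → 1.

1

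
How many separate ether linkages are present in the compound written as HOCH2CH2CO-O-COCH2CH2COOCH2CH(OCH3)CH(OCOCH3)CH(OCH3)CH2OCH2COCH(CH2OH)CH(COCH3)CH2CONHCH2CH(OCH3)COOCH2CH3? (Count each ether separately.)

Taking each segment in turn:
  HOCH2: HO– on an sp³ carbon → alcohol.
  CH2CO-O-COCH2: two acyl groups sharing one oxygen, –C(=O)–O–C(=O)– → anhydride.
  CH2COOCH2: –C(=O)–O–C with C on the carbonyl side → ester.
  CH(OCH3): pendant –OCH3: C–O–C with sp³ C, no adjacent C=O → ether.
  CH(OCOCH3): pendant –OC(=O)CH3: an acyloxy group → ester.
  CH(OCH3): pendant –OCH3: C–O–C with sp³ C, no adjacent C=O → ether.
  CH2OCH2: C–O–C with sp³ carbons on both sides and no adjacent C=O → ether.
  CO: –C(=O)– with carbon on both sides → ketone.
  CH(CH2OH): pendant –CH2OH on an sp³ backbone C → alcohol.
  CH(COCH3): pendant –COCH3: carbonyl C bonded to two carbons → ketone.
  CH2CONHCH2: –C(=O)–N– linkage → amide (the N is not an amine).
  CH(OCH3): pendant –OCH3: C–O–C with sp³ C, no adjacent C=O → ether.
  COOCH2CH3: –C(=O)OCH2CH3: carbonyl C bonded to C and to –OEt → ester.
Ether appears at: CH(OCH3), CH(OCH3), CH2OCH2, CH(OCH3) → 4.

4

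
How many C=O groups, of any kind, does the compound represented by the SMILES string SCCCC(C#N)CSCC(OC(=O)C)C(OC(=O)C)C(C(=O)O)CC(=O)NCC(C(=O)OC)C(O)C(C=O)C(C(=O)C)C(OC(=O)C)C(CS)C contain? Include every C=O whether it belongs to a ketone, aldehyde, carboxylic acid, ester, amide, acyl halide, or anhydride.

8

CH(OCOCH3): ester, 1 C=O (running total 1).
CH(OCOCH3): ester, 1 C=O (running total 2).
CH(COOH): carboxylic acid, 1 C=O (running total 3).
CH2CONHCH2: amide, 1 C=O (running total 4).
CH(COOCH3): ester, 1 C=O (running total 5).
CH(CHO): aldehyde, 1 C=O (running total 6).
CH(COCH3): ketone, 1 C=O (running total 7).
CH(OCOCH3): ester, 1 C=O (running total 8).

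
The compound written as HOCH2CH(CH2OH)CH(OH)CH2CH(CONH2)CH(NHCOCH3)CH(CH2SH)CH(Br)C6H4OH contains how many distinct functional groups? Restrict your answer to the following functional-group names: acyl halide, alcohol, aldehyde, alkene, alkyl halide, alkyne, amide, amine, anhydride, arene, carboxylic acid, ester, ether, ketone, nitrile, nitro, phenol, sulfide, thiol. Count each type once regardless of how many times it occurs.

HO– on an sp³ carbon → alcohol.
pendant –CH2OH on an sp³ backbone C → alcohol.
–OH on an sp³ carbon → alcohol (secondary).
pendant –CONH2: carbonyl C bonded to C and N → amide.
pendant –NHC(=O)CH3: N bonded to a carbonyl → amide (not amine).
pendant –CH2SH → thiol.
halogen on an sp³ carbon → alkyl halide.
–OH attached directly to an aromatic ring → phenol (not alcohol); the ring itself is an arene.
Distinct types present: alcohol, alkyl halide, amide, arene, phenol, thiol.

6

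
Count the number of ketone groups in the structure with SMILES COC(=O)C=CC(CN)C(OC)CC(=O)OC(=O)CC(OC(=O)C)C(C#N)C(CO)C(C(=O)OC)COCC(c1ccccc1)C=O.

CH3O–C(=O)–: carbonyl C bonded to C and to –OCH3 → ester (not ketone + ether).
C=C double bond → alkene.
pendant –CH2NH2: N on sp³ C, no adjacent C=O → amine.
pendant –OCH3: C–O–C with sp³ C, no adjacent C=O → ether.
two acyl groups sharing one oxygen, –C(=O)–O–C(=O)– → anhydride.
pendant –OC(=O)CH3: an acyloxy group → ester.
pendant –C≡N: nitrile.
pendant –CH2OH on an sp³ backbone C → alcohol.
pendant –COOCH3: carbonyl C bonded to C and –OCH3 → ester.
C–O–C with sp³ carbons on both sides and no adjacent C=O → ether.
pendant –C6H5: benzene ring → arene.
terminal –CHO: carbonyl C bonded to H and C → aldehyde.
No segment is a ketone: CH3OOC is ester, not ketone; CH2CO-O-COCH2 is anhydride, not ketone; CH(OCOCH3) is ester, not ketone. → 0.

0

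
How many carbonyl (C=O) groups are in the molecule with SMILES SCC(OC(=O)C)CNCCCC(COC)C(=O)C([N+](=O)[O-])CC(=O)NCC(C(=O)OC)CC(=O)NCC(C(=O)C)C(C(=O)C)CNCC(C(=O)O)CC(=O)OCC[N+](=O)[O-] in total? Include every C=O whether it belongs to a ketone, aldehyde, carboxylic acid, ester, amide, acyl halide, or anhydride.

CH(OCOCH3): ester, 1 C=O (running total 1).
CO: ketone, 1 C=O (running total 2).
CH2CONHCH2: amide, 1 C=O (running total 3).
CH(COOCH3): ester, 1 C=O (running total 4).
CH2CONHCH2: amide, 1 C=O (running total 5).
CH(COCH3): ketone, 1 C=O (running total 6).
CH(COCH3): ketone, 1 C=O (running total 7).
CH(COOH): carboxylic acid, 1 C=O (running total 8).
CH2COOCH2: ester, 1 C=O (running total 9).

9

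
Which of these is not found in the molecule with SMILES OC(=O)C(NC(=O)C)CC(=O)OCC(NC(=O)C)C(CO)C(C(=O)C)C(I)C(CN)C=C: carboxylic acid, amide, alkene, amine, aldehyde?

aldehyde

carboxylic acid: present (HOOC — –COOH: carbonyl C bonded to –OH and C → carboxylic acid (the –OH is not a separate alcohol)).
amine: present (CH(CH2NH2) — pendant –CH2NH2: N on sp³ C, no adjacent C=O → amine).
amide: present (CH(NHCOCH3) — pendant –NHC(=O)CH3: N bonded to a carbonyl → amide (not amine)).
alkene: present (CH=CH2 — C=C double bond → alkene).
aldehyde: absent. In CH(COCH3), the carbonyl carbon is bonded to two carbons, so it is a ketone, not an aldehyde. In HOOC, the carbonyl carbon bears –OH, not –H, so it is a carboxylic acid.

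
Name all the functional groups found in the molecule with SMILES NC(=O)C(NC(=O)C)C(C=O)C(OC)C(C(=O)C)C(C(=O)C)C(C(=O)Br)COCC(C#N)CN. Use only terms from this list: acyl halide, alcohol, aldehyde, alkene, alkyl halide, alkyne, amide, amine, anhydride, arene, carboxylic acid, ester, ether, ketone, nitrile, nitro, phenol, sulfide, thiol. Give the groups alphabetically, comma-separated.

acyl halide, aldehyde, amide, amine, ether, ketone, nitrile

Taking each segment in turn:
  H2NCO: –C(=O)NH2: carbonyl C bonded to C and to N → amide (the N is not a separate amine).
  CH(NHCOCH3): pendant –NHC(=O)CH3: N bonded to a carbonyl → amide (not amine).
  CH(CHO): pendant –CHO: carbonyl C bonded to C and H → aldehyde.
  CH(OCH3): pendant –OCH3: C–O–C with sp³ C, no adjacent C=O → ether.
  CH(COCH3): pendant –COCH3: carbonyl C bonded to two carbons → ketone.
  CH(COCH3): pendant –COCH3: carbonyl C bonded to two carbons → ketone.
  CH(COBr): pendant –C(=O)X: carbonyl C bonded to C and halogen → acyl halide.
  CH2OCH2: C–O–C with sp³ carbons on both sides and no adjacent C=O → ether.
  CH(CN): pendant –C≡N: nitrile.
  CH2NH2: –NH2 on an sp³ carbon with no adjacent C=O → amine.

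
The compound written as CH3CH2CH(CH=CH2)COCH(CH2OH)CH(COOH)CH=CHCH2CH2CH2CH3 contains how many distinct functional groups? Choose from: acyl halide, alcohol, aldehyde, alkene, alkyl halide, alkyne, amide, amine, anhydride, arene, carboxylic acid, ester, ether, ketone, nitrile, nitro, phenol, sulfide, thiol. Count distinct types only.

4

Working along the chain:
  CH(CH=CH2): pendant –CH=CH2: C=C double bond → alkene.
  CO: –C(=O)– with carbon on both sides → ketone.
  CH(CH2OH): pendant –CH2OH on an sp³ backbone C → alcohol.
  CH(COOH): pendant –COOH: carbonyl C bonded to C and –OH → carboxylic acid.
  CH=CH: C=C double bond → alkene.
Distinct types present: alcohol, alkene, carboxylic acid, ketone.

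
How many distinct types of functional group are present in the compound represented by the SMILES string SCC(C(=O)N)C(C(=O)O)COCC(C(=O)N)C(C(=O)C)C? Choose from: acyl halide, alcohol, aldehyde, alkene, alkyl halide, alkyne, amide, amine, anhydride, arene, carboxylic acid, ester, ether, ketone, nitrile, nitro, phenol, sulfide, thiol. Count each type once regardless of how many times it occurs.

Taking each segment in turn:
  HSCH2: –SH on an sp³ carbon → thiol.
  CH(CONH2): pendant –CONH2: carbonyl C bonded to C and N → amide.
  CH(COOH): pendant –COOH: carbonyl C bonded to C and –OH → carboxylic acid.
  CH2OCH2: C–O–C with sp³ carbons on both sides and no adjacent C=O → ether.
  CH(CONH2): pendant –CONH2: carbonyl C bonded to C and N → amide.
  CH(COCH3): pendant –COCH3: carbonyl C bonded to two carbons → ketone.
Distinct types present: amide, carboxylic acid, ether, ketone, thiol.

5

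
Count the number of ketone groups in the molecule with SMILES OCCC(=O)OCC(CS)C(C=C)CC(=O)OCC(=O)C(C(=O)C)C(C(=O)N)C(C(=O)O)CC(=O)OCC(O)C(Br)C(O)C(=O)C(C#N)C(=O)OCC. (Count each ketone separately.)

HO– on an sp³ carbon → alcohol.
–C(=O)–O–C with C on the carbonyl side → ester.
pendant –CH2SH → thiol.
pendant –CH=CH2: C=C double bond → alkene.
–C(=O)–O–C with C on the carbonyl side → ester.
–C(=O)– with carbon on both sides → ketone.
pendant –COCH3: carbonyl C bonded to two carbons → ketone.
pendant –CONH2: carbonyl C bonded to C and N → amide.
pendant –COOH: carbonyl C bonded to C and –OH → carboxylic acid.
–C(=O)–O–C with C on the carbonyl side → ester.
–OH on an sp³ carbon → alcohol (secondary).
halogen on an sp³ carbon → alkyl halide.
–OH on an sp³ carbon → alcohol (secondary).
–C(=O)– with carbon on both sides → ketone.
pendant –C≡N: nitrile.
–C(=O)OCH2CH3: carbonyl C bonded to C and to –OEt → ester.
Ketone appears at: CO, CH(COCH3), CO → 3.

3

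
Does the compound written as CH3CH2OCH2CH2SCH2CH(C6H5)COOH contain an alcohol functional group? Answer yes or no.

no

Working along the chain:
  CH2OCH2: C–O–C with sp³ carbons on both sides and no adjacent C=O → ether.
  CH2SCH2: C–S–C linkage → sulfide (thioether).
  CH(C6H5): pendant –C6H5: benzene ring → arene.
  COOH: –COOH: carbonyl C bonded to –OH and C → carboxylic acid (the –OH is not a separate alcohol).
In COOH, the –OH sits on a carbonyl carbon, making it part of a carboxylic acid, not an alcohol.
The groups actually present are: arene, carboxylic acid, ether, sulfide.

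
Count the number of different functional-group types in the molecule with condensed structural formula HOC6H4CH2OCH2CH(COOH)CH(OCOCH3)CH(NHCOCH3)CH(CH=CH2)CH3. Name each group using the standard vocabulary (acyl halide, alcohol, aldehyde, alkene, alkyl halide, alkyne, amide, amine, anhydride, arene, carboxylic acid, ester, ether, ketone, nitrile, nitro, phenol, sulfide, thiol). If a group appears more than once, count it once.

7

Working along the chain:
  HOC6H4: –OH attached directly to an aromatic ring → phenol (not alcohol); the ring itself is an arene.
  CH2OCH2: C–O–C with sp³ carbons on both sides and no adjacent C=O → ether.
  CH(COOH): pendant –COOH: carbonyl C bonded to C and –OH → carboxylic acid.
  CH(OCOCH3): pendant –OC(=O)CH3: an acyloxy group → ester.
  CH(NHCOCH3): pendant –NHC(=O)CH3: N bonded to a carbonyl → amide (not amine).
  CH(CH=CH2): pendant –CH=CH2: C=C double bond → alkene.
Distinct types present: alkene, amide, arene, carboxylic acid, ester, ether, phenol.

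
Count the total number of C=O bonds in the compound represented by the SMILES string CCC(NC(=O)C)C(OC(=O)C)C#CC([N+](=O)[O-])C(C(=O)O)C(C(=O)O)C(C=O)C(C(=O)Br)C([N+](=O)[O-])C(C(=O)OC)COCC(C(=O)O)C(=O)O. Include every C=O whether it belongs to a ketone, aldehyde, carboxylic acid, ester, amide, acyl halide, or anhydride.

9

CH(NHCOCH3): amide, 1 C=O (running total 1).
CH(OCOCH3): ester, 1 C=O (running total 2).
CH(COOH): carboxylic acid, 1 C=O (running total 3).
CH(COOH): carboxylic acid, 1 C=O (running total 4).
CH(CHO): aldehyde, 1 C=O (running total 5).
CH(COBr): acyl halide, 1 C=O (running total 6).
CH(COOCH3): ester, 1 C=O (running total 7).
CH(COOH): carboxylic acid, 1 C=O (running total 8).
COOH: carboxylic acid, 1 C=O (running total 9).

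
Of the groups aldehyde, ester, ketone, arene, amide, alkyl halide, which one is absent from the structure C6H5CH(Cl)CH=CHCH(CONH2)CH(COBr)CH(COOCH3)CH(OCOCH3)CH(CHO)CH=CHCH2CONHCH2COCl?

ketone

ester: present (CH(COOCH3) — pendant –COOCH3: carbonyl C bonded to C and –OCH3 → ester).
amide: present (CH(CONH2) — pendant –CONH2: carbonyl C bonded to C and N → amide).
arene: present (C6H5 — C6H5– phenyl ring → arene).
aldehyde: present (CH(CHO) — pendant –CHO: carbonyl C bonded to C and H → aldehyde).
alkyl halide: present (CH(Cl) — halogen on an sp³ carbon → alkyl halide).
ketone: absent. In each of CH(COOCH3) and CH(OCOCH3), the C=O is bonded to an –O–C group, which defines an ester, not a ketone. In each of CH(CONH2) and CH2CONHCH2, the C=O is bonded to nitrogen, which defines an amide, not a ketone. In CH(CHO), the carbonyl carbon carries an H, so it is an aldehyde, not a ketone. In each of CH(COBr) and COCl, the C=O is bonded to a halogen, which defines an acyl halide, not a ketone.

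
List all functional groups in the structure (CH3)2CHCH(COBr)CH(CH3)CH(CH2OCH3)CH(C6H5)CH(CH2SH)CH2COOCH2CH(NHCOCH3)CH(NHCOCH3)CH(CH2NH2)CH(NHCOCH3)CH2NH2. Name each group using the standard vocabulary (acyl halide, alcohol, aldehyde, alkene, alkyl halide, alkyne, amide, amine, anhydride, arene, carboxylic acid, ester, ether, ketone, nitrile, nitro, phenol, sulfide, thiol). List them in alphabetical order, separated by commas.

Working along the chain:
  CH(COBr): pendant –C(=O)X: carbonyl C bonded to C and halogen → acyl halide.
  CH(CH2OCH3): pendant –CH2OCH3: C–O–C linkage → ether.
  CH(C6H5): pendant –C6H5: benzene ring → arene.
  CH(CH2SH): pendant –CH2SH → thiol.
  CH2COOCH2: –C(=O)–O–C with C on the carbonyl side → ester.
  CH(NHCOCH3): pendant –NHC(=O)CH3: N bonded to a carbonyl → amide (not amine).
  CH(NHCOCH3): pendant –NHC(=O)CH3: N bonded to a carbonyl → amide (not amine).
  CH(CH2NH2): pendant –CH2NH2: N on sp³ C, no adjacent C=O → amine.
  CH(NHCOCH3): pendant –NHC(=O)CH3: N bonded to a carbonyl → amide (not amine).
  CH2NH2: –NH2 on an sp³ carbon with no adjacent C=O → amine.

acyl halide, amide, amine, arene, ester, ether, thiol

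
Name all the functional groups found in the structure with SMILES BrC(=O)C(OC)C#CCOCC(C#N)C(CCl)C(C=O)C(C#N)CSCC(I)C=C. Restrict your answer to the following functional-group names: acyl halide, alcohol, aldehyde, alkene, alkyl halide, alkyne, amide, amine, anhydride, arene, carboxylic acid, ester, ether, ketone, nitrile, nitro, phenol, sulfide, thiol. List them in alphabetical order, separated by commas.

Taking each segment in turn:
  BrCO: –C(=O)Br: carbonyl C bonded to C and to a halogen → acyl halide (not alkyl halide).
  CH(OCH3): pendant –OCH3: C–O–C with sp³ C, no adjacent C=O → ether.
  C≡C: C≡C triple bond → alkyne.
  CH2OCH2: C–O–C with sp³ carbons on both sides and no adjacent C=O → ether.
  CH(CN): pendant –C≡N: nitrile.
  CH(CH2Cl): pendant –CH2X: halogen on sp³ carbon → alkyl halide.
  CH(CHO): pendant –CHO: carbonyl C bonded to C and H → aldehyde.
  CH(CN): pendant –C≡N: nitrile.
  CH2SCH2: C–S–C linkage → sulfide (thioether).
  CH(I): halogen on an sp³ carbon → alkyl halide.
  CH=CH2: C=C double bond → alkene.

acyl halide, aldehyde, alkene, alkyl halide, alkyne, ether, nitrile, sulfide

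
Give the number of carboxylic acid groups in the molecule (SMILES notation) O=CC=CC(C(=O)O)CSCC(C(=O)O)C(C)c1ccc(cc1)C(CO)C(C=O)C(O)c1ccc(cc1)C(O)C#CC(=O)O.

3

Reading the structure from left to right:
  OHC: terminal –CHO: carbonyl C bonded to H and C → aldehyde.
  CH=CH: C=C double bond → alkene.
  CH(COOH): pendant –COOH: carbonyl C bonded to C and –OH → carboxylic acid.
  CH2SCH2: C–S–C linkage → sulfide (thioether).
  CH(COOH): pendant –COOH: carbonyl C bonded to C and –OH → carboxylic acid.
  C6H4: para-disubstituted benzene ring → arene.
  CH(CH2OH): pendant –CH2OH on an sp³ backbone C → alcohol.
  CH(CHO): pendant –CHO: carbonyl C bonded to C and H → aldehyde.
  CH(OH): –OH on an sp³ carbon → alcohol (secondary).
  C6H4: para-disubstituted benzene ring → arene.
  CH(OH): –OH on an sp³ carbon → alcohol (secondary).
  C≡C: C≡C triple bond → alkyne.
  COOH: –COOH: carbonyl C bonded to –OH and C → carboxylic acid (the –OH is not a separate alcohol).
Carboxylic acid appears at: CH(COOH), CH(COOH), COOH → 3.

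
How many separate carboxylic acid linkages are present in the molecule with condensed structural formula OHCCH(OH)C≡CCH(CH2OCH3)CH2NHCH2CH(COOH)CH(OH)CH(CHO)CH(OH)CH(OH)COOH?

2

Working along the chain:
  OHC: terminal –CHO: carbonyl C bonded to H and C → aldehyde.
  CH(OH): –OH on an sp³ carbon → alcohol (secondary).
  C≡C: C≡C triple bond → alkyne.
  CH(CH2OCH3): pendant –CH2OCH3: C–O–C linkage → ether.
  CH2NHCH2: C–N–C with sp³ carbons and no adjacent C=O → amine (secondary).
  CH(COOH): pendant –COOH: carbonyl C bonded to C and –OH → carboxylic acid.
  CH(OH): –OH on an sp³ carbon → alcohol (secondary).
  CH(CHO): pendant –CHO: carbonyl C bonded to C and H → aldehyde.
  CH(OH): –OH on an sp³ carbon → alcohol (secondary).
  CH(OH): –OH on an sp³ carbon → alcohol (secondary).
  COOH: –COOH: carbonyl C bonded to –OH and C → carboxylic acid (the –OH is not a separate alcohol).
Carboxylic acid appears at: CH(COOH), COOH → 2.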